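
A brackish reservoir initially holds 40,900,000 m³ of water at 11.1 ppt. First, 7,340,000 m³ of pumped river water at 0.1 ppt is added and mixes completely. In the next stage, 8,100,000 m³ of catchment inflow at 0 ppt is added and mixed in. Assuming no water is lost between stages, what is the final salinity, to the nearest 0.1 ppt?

8.1 ppt

Total salt / total volume:
Initial salt = 40,900,000×11.1 = 453,990,000
After stage 1: salt = 453,990,000 + 7,340,000×0.1 = 454,724,000; volume = 48,240,000 m³; S = 9.426 ppt
After stage 2: salt = 454,724,000 + 8,100,000×0 = 454,724,000; volume = 56,340,000 m³
S = 454,724,000 / 56,340,000 = 8.0711 ppt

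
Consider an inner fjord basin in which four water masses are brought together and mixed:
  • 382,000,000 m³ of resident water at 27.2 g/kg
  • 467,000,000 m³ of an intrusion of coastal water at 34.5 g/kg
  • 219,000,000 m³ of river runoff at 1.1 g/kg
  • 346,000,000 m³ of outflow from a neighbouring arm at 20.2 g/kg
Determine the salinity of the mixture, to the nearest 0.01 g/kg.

23.86 g/kg

Total salt / total volume:
salt = 382,000,000×27.2 + 467,000,000×34.5 + 219,000,000×1.1 + 346,000,000×20.2 = 10,390,400,000 + 16,111,500,000 + 240,900,000 + 6,989,200,000 = 33,732,000,000
volume = 382,000,000 + 467,000,000 + 219,000,000 + 346,000,000 = 1,414,000,000 m³
S = 33,732,000,000 / 1,414,000,000 = 23.8557 g/kg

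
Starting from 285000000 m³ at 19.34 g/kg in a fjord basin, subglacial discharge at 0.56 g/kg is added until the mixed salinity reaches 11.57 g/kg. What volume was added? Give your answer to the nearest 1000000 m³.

201000000 m³

Salt balance: 285,000,000×19.34 + V×0.56 = (285,000,000+V)×11.57
5,511,900,000 + 0.56V = 3,297,450,000 + 11.57V
2,214,450,000 = 11.01V
V = 201,130,790.19 m³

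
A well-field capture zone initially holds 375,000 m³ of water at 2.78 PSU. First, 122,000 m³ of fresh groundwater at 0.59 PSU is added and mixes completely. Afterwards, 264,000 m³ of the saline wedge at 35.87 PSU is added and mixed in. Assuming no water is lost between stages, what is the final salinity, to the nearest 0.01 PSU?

13.91 PSU

Weighted by volume,
Initial salt = 375,000×2.78 = 1,042,500
After stage 1: salt = 1,042,500 + 122,000×0.59 = 1,114,480; volume = 497,000 m³; S = 2.242 PSU
After stage 2: salt = 1,114,480 + 264,000×35.87 = 10,584,160; volume = 761,000 m³
S = 10,584,160 / 761,000 = 13.9082 PSU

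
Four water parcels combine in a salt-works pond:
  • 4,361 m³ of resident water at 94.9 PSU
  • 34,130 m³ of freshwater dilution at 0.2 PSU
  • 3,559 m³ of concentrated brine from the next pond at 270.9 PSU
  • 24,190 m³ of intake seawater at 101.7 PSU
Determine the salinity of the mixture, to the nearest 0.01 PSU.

Salt balance:
salt = 4,361×94.9 + 34,130×0.2 + 3,559×270.9 + 24,190×101.7 = 413,858.9 + 6,826 + 964,133.1 + 2,460,123 = 3,844,941
volume = 4,361 + 34,130 + 3,559 + 24,190 = 66,240 m³
S = 3,844,941 / 66,240 = 58.0456 PSU

58.05 PSU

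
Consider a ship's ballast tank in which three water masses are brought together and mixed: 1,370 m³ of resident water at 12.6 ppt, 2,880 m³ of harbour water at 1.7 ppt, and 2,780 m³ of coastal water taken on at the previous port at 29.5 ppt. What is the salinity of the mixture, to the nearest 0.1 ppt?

Salt balance:
salt = 1,370×12.6 + 2,880×1.7 + 2,780×29.5 = 17,262 + 4,896 + 82,010 = 104,168
volume = 1,370 + 2,880 + 2,780 = 7,030 m³
S = 104,168 / 7,030 = 14.818 ppt

14.8 ppt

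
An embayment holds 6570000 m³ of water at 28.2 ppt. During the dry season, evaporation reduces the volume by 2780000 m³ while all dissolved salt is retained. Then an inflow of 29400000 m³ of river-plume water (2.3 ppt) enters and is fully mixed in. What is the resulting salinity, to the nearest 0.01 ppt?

7.62 ppt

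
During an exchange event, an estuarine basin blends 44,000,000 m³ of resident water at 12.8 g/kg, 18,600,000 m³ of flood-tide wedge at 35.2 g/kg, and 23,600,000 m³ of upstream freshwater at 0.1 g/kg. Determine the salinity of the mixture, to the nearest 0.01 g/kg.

14.16 g/kg

Weighted by volume,
salt = 44,000,000×12.8 + 18,600,000×35.2 + 23,600,000×0.1 = 563,200,000 + 654,720,000 + 2,360,000 = 1,220,280,000
volume = 44,000,000 + 18,600,000 + 23,600,000 = 86,200,000 m³
S = 1,220,280,000 / 86,200,000 = 14.1564 g/kg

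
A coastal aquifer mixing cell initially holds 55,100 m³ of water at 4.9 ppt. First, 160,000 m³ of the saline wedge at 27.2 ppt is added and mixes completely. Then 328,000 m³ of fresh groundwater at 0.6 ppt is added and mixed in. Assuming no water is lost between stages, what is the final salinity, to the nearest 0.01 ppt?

8.87 ppt

Salt balance:
Initial salt = 55,100×4.9 = 269,990
After stage 1: salt = 269,990 + 160,000×27.2 = 4,621,990; volume = 215,100 m³; S = 21.488 ppt
After stage 2: salt = 4,621,990 + 328,000×0.6 = 4,818,790; volume = 543,100 m³
S = 4,818,790 / 543,100 = 8.8727 ppt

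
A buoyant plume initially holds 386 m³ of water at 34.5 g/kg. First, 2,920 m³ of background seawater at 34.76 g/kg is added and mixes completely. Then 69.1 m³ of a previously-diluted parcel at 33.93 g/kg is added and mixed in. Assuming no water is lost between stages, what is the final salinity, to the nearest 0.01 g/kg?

34.71 g/kg

Conserving salt mass:
Initial salt = 386×34.5 = 13,317
After stage 1: salt = 13,317 + 2,920×34.76 = 114,816.2; volume = 3,306 m³; S = 34.73 g/kg
After stage 2: salt = 114,816.2 + 69.1×33.93 = 117,160.763; volume = 3,375.1 m³
S = 117,160.763 / 3,375.1 = 34.7133 g/kg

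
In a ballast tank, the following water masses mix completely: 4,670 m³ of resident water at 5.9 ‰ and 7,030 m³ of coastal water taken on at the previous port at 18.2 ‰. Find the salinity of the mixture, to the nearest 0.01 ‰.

Weighted by volume,
salt = 4,670×5.9 + 7,030×18.2 = 27,553 + 127,946 = 155,499
volume = 4,670 + 7,030 = 11,700 m³
S = 155,499 / 11,700 = 13.2905 ‰

13.29 ‰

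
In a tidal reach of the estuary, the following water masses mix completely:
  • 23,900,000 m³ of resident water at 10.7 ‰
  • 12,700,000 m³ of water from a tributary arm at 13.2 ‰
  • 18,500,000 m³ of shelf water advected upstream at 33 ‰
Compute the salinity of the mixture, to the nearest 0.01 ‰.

18.76 ‰

Salt balance:
salt = 23,900,000×10.7 + 12,700,000×13.2 + 18,500,000×33 = 255,730,000 + 167,640,000 + 610,500,000 = 1,033,870,000
volume = 23,900,000 + 12,700,000 + 18,500,000 = 55,100,000 m³
S = 1,033,870,000 / 55,100,000 = 18.7635 ‰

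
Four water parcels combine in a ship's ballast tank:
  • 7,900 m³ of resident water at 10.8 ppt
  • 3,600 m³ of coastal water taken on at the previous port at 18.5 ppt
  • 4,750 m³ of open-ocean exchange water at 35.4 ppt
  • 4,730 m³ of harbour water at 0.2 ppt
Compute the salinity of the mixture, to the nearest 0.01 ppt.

Conserving salt mass:
salt = 7,900×10.8 + 3,600×18.5 + 4,750×35.4 + 4,730×0.2 = 85,320 + 66,600 + 168,150 + 946 = 321,016
volume = 7,900 + 3,600 + 4,750 + 4,730 = 20,980 m³
S = 321,016 / 20,980 = 15.301 ppt

15.30 ppt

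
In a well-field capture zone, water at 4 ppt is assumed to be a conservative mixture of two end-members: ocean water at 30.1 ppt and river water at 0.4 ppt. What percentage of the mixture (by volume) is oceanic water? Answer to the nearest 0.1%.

12.1%

Let g be the oceanic fraction. Salt balance per unit volume:
g×30.1 + (1−g)×0.4 = 4
g = (4 − 0.4) / (30.1 − 0.4) = 3.6/29.7 = 0.1212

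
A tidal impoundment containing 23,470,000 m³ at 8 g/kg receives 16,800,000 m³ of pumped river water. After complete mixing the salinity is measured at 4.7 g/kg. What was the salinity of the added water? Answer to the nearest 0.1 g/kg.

0.1 g/kg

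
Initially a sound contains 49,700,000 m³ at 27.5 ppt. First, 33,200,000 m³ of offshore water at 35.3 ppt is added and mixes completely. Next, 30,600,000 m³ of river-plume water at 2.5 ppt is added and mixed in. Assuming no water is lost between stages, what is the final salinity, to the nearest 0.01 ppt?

Mass of salt is conserved:
Initial salt = 49,700,000×27.5 = 1,366,750,000
After stage 1: salt = 1,366,750,000 + 33,200,000×35.3 = 2,538,710,000; volume = 82,900,000 m³; S = 30.624 ppt
After stage 2: salt = 2,538,710,000 + 30,600,000×2.5 = 2,615,210,000; volume = 113,500,000 m³
S = 2,615,210,000 / 113,500,000 = 23.0415 ppt

23.04 ppt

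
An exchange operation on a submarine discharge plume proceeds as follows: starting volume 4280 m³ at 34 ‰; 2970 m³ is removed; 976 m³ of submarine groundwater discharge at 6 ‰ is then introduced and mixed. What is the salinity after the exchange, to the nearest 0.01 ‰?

22.05 ‰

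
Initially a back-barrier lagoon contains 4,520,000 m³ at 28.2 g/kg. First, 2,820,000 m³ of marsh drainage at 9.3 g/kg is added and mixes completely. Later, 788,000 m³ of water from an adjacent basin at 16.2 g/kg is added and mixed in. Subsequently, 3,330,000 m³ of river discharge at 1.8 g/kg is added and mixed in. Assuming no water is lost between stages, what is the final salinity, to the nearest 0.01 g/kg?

15.05 g/kg

Total salt / total volume:
Initial salt = 4,520,000×28.2 = 127,464,000
After stage 1: salt = 127,464,000 + 2,820,000×9.3 = 153,690,000; volume = 7,340,000 m³; S = 20.939 g/kg
After stage 2: salt = 153,690,000 + 788,000×16.2 = 166,455,600; volume = 8,128,000 m³; S = 20.479 g/kg
After stage 3: salt = 166,455,600 + 3,330,000×1.8 = 172,449,600; volume = 11,458,000 m³
S = 172,449,600 / 11,458,000 = 15.0506 g/kg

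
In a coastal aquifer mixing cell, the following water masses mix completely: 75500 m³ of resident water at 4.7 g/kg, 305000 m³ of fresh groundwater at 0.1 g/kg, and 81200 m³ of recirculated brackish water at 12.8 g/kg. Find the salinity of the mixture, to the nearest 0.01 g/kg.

Conserving salt mass:
salt = 75,500×4.7 + 305,000×0.1 + 81,200×12.8 = 354,850 + 30,500 + 1,039,360 = 1,424,710
volume = 75,500 + 305,000 + 81,200 = 461,700 m³
S = 1,424,710 / 461,700 = 3.0858 g/kg

3.09 g/kg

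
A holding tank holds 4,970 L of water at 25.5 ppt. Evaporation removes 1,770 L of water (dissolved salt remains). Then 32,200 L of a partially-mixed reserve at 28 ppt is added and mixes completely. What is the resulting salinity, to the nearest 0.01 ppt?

After evaporation: salt = 4,970×25.5 = 126,735; volume = 4,970 − 1,770 = 3,200 L
After mixing: salt = 126,735 + 32,200×28 = 1,028,335; volume = 3,200 + 32,200 = 35,400 L
S = 1,028,335 / 35,400 = 29.049 ppt

29.05 ppt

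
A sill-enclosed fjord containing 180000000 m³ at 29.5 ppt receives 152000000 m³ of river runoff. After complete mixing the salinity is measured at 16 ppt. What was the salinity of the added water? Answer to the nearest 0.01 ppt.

Salt balance: 180,000,000×29.5 + 152,000,000×S = 332,000,000×16
5,310,000,000 + 152,000,000·S = 5,312,000,000
S = (5,312,000,000 − 5,310,000,000) / 152,000,000 = 0.0132 ppt

0.01 ppt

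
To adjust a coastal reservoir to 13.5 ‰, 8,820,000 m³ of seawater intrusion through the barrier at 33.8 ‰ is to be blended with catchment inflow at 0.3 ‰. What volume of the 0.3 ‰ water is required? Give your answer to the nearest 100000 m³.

13600000 m³

Salt balance: 8,820,000×33.8 + V×0.3 = (8,820,000+V)×13.5
298,116,000 + 0.3V = 119,070,000 + 13.5V
179,046,000 = 13.2V
V = 13,564,090.91 m³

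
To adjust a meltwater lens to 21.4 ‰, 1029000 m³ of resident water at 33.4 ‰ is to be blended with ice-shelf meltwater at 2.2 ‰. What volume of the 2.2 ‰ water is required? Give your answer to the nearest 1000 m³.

Salt balance: 1,029,000×33.4 + V×2.2 = (1,029,000+V)×21.4
34,368,600 + 2.2V = 22,020,600 + 21.4V
12,348,000 = 19.2V
V = 643,125 m³

643000 m³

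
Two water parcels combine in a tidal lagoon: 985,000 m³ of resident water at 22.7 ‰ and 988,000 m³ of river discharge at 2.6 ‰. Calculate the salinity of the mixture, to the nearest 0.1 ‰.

12.6 ‰

Conserving salt mass:
salt = 985,000×22.7 + 988,000×2.6 = 22,359,500 + 2,568,800 = 24,928,300
volume = 985,000 + 988,000 = 1,973,000 m³
S = 24,928,300 / 1,973,000 = 12.635 ‰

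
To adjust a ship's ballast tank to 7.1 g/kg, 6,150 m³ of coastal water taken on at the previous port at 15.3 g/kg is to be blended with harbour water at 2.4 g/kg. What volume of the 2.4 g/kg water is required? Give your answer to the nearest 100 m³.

Salt balance: 6,150×15.3 + V×2.4 = (6,150+V)×7.1
94,095 + 2.4V = 43,665 + 7.1V
50,430 = 4.7V
V = 10,729.79 m³

10700 m³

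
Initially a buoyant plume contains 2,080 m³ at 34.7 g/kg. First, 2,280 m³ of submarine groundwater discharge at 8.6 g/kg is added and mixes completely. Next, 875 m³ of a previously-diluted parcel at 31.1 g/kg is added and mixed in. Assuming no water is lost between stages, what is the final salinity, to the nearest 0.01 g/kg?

22.73 g/kg

Weighted by volume,
Initial salt = 2,080×34.7 = 72,176
After stage 1: salt = 72,176 + 2,280×8.6 = 91,784; volume = 4,360 m³; S = 21.051 g/kg
After stage 2: salt = 91,784 + 875×31.1 = 118,996.5; volume = 5,235 m³
S = 118,996.5 / 5,235 = 22.7309 g/kg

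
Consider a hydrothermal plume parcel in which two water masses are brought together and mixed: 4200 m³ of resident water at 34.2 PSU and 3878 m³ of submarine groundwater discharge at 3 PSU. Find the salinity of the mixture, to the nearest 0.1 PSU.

19.2 PSU

By conservation of dissolved salt,
salt = 4,200×34.2 + 3,878×3 = 143,640 + 11,634 = 155,274
volume = 4,200 + 3,878 = 8,078 m³
S = 155,274 / 8,078 = 19.222 PSU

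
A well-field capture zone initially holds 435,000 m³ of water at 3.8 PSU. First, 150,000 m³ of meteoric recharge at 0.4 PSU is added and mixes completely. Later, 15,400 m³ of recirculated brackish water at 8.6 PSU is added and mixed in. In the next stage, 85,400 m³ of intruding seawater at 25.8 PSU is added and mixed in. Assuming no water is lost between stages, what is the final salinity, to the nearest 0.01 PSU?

Salt balance:
Initial salt = 435,000×3.8 = 1,653,000
After stage 1: salt = 1,653,000 + 150,000×0.4 = 1,713,000; volume = 585,000 m³; S = 2.928 PSU
After stage 2: salt = 1,713,000 + 15,400×8.6 = 1,845,440; volume = 600,400 m³; S = 3.074 PSU
After stage 3: salt = 1,845,440 + 85,400×25.8 = 4,048,760; volume = 685,800 m³
S = 4,048,760 / 685,800 = 5.9037 PSU

5.90 PSU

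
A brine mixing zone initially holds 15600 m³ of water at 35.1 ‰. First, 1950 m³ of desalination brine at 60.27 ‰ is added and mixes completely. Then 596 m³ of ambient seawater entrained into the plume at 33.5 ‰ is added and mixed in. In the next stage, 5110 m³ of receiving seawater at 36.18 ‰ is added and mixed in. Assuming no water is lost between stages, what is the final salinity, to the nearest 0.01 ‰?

By conservation of dissolved salt,
Initial salt = 15,600×35.1 = 547,560
After stage 1: salt = 547,560 + 1,950×60.27 = 665,086.5; volume = 17,550 m³; S = 37.897 ‰
After stage 2: salt = 665,086.5 + 596×33.5 = 685,052.5; volume = 18,146 m³; S = 37.752 ‰
After stage 3: salt = 685,052.5 + 5,110×36.18 = 869,932.3; volume = 23,256 m³
S = 869,932.3 / 23,256 = 37.4068 ‰

37.41 ‰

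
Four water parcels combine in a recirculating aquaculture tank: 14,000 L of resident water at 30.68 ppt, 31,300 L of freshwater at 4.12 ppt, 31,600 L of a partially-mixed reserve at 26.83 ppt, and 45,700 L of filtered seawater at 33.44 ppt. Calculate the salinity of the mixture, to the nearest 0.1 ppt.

Total salt / total volume:
salt = 14,000×30.68 + 31,300×4.12 + 31,600×26.83 + 45,700×33.44 = 429,520 + 128,956 + 847,828 + 1,528,208 = 2,934,512
volume = 14,000 + 31,300 + 31,600 + 45,700 = 122,600 L
S = 2,934,512 / 122,600 = 23.936 ppt

23.9 ppt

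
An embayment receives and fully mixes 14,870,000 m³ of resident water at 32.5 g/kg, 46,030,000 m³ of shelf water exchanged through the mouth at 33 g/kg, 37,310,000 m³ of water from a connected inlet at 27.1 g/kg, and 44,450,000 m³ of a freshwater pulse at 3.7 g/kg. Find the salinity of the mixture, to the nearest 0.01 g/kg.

Mass of salt is conserved:
salt = 14,870,000×32.5 + 46,030,000×33 + 37,310,000×27.1 + 44,450,000×3.7 = 483,275,000 + 1,518,990,000 + 1,011,101,000 + 164,465,000 = 3,177,831,000
volume = 14,870,000 + 46,030,000 + 37,310,000 + 44,450,000 = 142,660,000 m³
S = 3,177,831,000 / 142,660,000 = 22.2756 g/kg

22.28 g/kg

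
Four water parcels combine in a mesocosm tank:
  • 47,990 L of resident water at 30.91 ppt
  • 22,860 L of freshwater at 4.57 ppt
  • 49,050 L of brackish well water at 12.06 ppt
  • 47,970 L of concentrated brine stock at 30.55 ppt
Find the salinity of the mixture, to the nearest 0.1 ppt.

Total salt / total volume:
salt = 47,990×30.91 + 22,860×4.57 + 49,050×12.06 + 47,970×30.55 = 1,483,370.9 + 104,470.2 + 591,543 + 1,465,483.5 = 3,644,867.6
volume = 47,990 + 22,860 + 49,050 + 47,970 = 167,870 L
S = 3,644,867.6 / 167,870 = 21.712 ppt

21.7 ppt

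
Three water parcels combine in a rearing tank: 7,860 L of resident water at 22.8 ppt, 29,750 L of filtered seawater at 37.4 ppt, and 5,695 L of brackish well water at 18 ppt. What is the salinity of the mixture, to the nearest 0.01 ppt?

By conservation of dissolved salt,
salt = 7,860×22.8 + 29,750×37.4 + 5,695×18 = 179,208 + 1,112,650 + 102,510 = 1,394,368
volume = 7,860 + 29,750 + 5,695 = 43,305 L
S = 1,394,368 / 43,305 = 32.1988 ppt

32.20 ppt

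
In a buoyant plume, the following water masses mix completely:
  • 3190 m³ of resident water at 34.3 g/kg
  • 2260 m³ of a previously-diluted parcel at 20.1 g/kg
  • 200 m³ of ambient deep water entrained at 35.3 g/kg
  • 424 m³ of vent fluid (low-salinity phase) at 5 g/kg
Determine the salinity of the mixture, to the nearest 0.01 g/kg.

27.00 g/kg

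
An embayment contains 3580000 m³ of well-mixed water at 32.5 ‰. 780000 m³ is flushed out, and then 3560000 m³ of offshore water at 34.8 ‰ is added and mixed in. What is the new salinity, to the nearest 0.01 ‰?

Remaining after removal: 2,800,000 m³ at 32.5 ‰ (salt = 91,000,000)
After addition: salt = 91,000,000 + 3,560,000×34.8 = 214,888,000; volume = 6,360,000 m³
S = 214,888,000 / 6,360,000 = 33.7874 ‰

33.79 ‰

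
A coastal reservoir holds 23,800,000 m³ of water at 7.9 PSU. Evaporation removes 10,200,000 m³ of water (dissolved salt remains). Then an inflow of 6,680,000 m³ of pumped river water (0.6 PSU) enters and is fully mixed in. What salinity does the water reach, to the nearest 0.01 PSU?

After evaporation: salt = 23,800,000×7.9 = 188,020,000; volume = 23,800,000 − 10,200,000 = 13,600,000 m³
After mixing: salt = 188,020,000 + 6,680,000×0.6 = 192,028,000; volume = 13,600,000 + 6,680,000 = 20,280,000 m³
S = 192,028,000 / 20,280,000 = 9.4688 PSU

9.47 PSU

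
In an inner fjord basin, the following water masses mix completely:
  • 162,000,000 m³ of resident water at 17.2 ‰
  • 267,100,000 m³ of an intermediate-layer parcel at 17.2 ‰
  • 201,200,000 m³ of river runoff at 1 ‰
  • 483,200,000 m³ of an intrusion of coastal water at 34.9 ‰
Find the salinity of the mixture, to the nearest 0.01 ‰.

21.95 ‰

Conserving salt mass:
salt = 162,000,000×17.2 + 267,100,000×17.2 + 201,200,000×1 + 483,200,000×34.9 = 2,786,400,000 + 4,594,120,000 + 201,200,000 + 16,863,680,000 = 24,445,400,000
volume = 162,000,000 + 267,100,000 + 201,200,000 + 483,200,000 = 1,113,500,000 m³
S = 24,445,400,000 / 1,113,500,000 = 21.9537 ‰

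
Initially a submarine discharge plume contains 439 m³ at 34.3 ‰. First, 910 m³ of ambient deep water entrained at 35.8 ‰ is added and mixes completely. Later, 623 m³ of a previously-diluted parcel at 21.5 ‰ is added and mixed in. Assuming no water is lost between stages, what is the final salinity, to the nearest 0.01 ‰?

30.95 ‰

Weighted by volume,
Initial salt = 439×34.3 = 15,057.7
After stage 1: salt = 15,057.7 + 910×35.8 = 47,635.7; volume = 1,349 m³; S = 35.312 ‰
After stage 2: salt = 47,635.7 + 623×21.5 = 61,030.2; volume = 1,972 m³
S = 61,030.2 / 1,972 = 30.9484 ‰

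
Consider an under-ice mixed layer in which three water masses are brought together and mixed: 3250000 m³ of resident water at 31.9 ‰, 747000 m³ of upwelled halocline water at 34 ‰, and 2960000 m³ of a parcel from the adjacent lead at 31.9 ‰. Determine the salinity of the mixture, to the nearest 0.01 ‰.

32.13 ‰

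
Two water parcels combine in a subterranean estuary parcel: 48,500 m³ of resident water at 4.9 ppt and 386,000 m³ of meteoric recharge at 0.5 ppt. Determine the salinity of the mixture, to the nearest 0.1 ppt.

1.0 ppt

Total salt / total volume:
salt = 48,500×4.9 + 386,000×0.5 = 237,650 + 193,000 = 430,650
volume = 48,500 + 386,000 = 434,500 m³
S = 430,650 / 434,500 = 0.991 ppt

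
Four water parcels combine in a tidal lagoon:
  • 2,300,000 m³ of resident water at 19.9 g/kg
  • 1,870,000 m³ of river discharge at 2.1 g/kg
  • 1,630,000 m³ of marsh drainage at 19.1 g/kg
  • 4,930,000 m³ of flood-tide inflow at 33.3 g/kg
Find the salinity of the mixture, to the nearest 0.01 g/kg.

22.83 g/kg

Mass of salt is conserved:
salt = 2,300,000×19.9 + 1,870,000×2.1 + 1,630,000×19.1 + 4,930,000×33.3 = 45,770,000 + 3,927,000 + 31,133,000 + 164,169,000 = 244,999,000
volume = 2,300,000 + 1,870,000 + 1,630,000 + 4,930,000 = 10,730,000 m³
S = 244,999,000 / 10,730,000 = 22.8331 g/kg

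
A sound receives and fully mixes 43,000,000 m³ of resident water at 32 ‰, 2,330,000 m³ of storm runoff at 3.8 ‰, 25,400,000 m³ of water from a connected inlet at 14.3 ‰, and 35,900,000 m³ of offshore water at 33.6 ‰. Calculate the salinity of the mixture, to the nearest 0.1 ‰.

Salt balance:
salt = 43,000,000×32 + 2,330,000×3.8 + 25,400,000×14.3 + 35,900,000×33.6 = 1,376,000,000 + 8,854,000 + 363,220,000 + 1,206,240,000 = 2,954,314,000
volume = 43,000,000 + 2,330,000 + 25,400,000 + 35,900,000 = 106,630,000 m³
S = 2,954,314,000 / 106,630,000 = 27.706 ‰

27.7 ‰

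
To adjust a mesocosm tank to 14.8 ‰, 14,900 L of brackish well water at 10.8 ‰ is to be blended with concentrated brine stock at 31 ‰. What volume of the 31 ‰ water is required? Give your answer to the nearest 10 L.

Salt balance: 14,900×10.8 + V×31 = (14,900+V)×14.8
160,920 + 31V = 220,520 + 14.8V
59,600 = 16.2V
V = 3,679.01 L

3680 L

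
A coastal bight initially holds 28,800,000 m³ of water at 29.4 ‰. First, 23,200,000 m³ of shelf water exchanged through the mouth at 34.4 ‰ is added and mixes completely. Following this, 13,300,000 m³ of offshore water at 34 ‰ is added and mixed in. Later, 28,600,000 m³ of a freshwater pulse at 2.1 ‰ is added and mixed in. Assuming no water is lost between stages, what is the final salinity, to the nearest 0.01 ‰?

22.97 ‰

Weighted by volume,
Initial salt = 28,800,000×29.4 = 846,720,000
After stage 1: salt = 846,720,000 + 23,200,000×34.4 = 1,644,800,000; volume = 52,000,000 m³; S = 31.631 ‰
After stage 2: salt = 1,644,800,000 + 13,300,000×34 = 2,097,000,000; volume = 65,300,000 m³; S = 32.113 ‰
After stage 3: salt = 2,097,000,000 + 28,600,000×2.1 = 2,157,060,000; volume = 93,900,000 m³
S = 2,157,060,000 / 93,900,000 = 22.9719 ‰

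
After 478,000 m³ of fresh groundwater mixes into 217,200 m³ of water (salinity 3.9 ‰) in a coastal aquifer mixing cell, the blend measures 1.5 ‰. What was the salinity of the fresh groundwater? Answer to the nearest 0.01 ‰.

Salt balance: 217,200×3.9 + 478,000×S = 695,200×1.5
847,080 + 478,000·S = 1,042,800
S = (1,042,800 − 847,080) / 478,000 = 0.4095 ‰

0.41 ‰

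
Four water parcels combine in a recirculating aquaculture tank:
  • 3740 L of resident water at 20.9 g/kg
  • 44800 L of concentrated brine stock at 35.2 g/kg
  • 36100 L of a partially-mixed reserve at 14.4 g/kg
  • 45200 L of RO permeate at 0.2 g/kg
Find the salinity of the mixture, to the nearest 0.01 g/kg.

Weighted by volume,
salt = 3,740×20.9 + 44,800×35.2 + 36,100×14.4 + 45,200×0.2 = 78,166 + 1,576,960 + 519,840 + 9,040 = 2,184,006
volume = 3,740 + 44,800 + 36,100 + 45,200 = 129,840 L
S = 2,184,006 / 129,840 = 16.8207 g/kg

16.82 g/kg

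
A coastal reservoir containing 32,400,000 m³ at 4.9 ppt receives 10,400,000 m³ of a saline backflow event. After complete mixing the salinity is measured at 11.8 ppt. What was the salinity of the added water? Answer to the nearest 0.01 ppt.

Salt balance: 32,400,000×4.9 + 10,400,000×S = 42,800,000×11.8
158,760,000 + 10,400,000·S = 505,040,000
S = (505,040,000 − 158,760,000) / 10,400,000 = 33.2962 ppt

33.30 ppt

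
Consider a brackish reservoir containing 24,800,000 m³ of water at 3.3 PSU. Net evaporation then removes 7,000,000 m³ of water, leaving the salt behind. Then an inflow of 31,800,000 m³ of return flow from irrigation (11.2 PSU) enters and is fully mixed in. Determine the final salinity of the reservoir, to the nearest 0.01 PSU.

8.83 PSU

After evaporation: salt = 24,800,000×3.3 = 81,840,000; volume = 24,800,000 − 7,000,000 = 17,800,000 m³
After mixing: salt = 81,840,000 + 31,800,000×11.2 = 438,000,000; volume = 17,800,000 + 31,800,000 = 49,600,000 m³
S = 438,000,000 / 49,600,000 = 8.8306 PSU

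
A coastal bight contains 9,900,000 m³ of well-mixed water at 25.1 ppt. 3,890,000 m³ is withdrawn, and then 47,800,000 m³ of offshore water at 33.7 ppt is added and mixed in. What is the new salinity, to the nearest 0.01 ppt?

Remaining after removal: 6,010,000 m³ at 25.1 ppt (salt = 150,851,000)
After addition: salt = 150,851,000 + 47,800,000×33.7 = 1,761,711,000; volume = 53,810,000 m³
S = 1,761,711,000 / 53,810,000 = 32.7395 ppt

32.74 ppt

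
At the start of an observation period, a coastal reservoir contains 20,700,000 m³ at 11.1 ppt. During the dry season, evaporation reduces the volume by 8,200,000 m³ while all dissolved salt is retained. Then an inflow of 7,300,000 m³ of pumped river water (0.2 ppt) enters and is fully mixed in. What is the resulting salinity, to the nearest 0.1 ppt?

11.7 ppt

After evaporation: salt = 20,700,000×11.1 = 229,770,000; volume = 20,700,000 − 8,200,000 = 12,500,000 m³
After mixing: salt = 229,770,000 + 7,300,000×0.2 = 231,230,000; volume = 12,500,000 + 7,300,000 = 19,800,000 m³
S = 231,230,000 / 19,800,000 = 11.6783 ppt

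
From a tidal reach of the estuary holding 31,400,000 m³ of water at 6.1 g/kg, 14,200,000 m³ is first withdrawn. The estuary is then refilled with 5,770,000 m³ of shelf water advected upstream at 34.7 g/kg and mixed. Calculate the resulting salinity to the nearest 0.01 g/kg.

13.28 g/kg

Remaining after removal: 17,200,000 m³ at 6.1 g/kg (salt = 104,920,000)
After addition: salt = 104,920,000 + 5,770,000×34.7 = 305,139,000; volume = 22,970,000 m³
S = 305,139,000 / 22,970,000 = 13.2842 g/kg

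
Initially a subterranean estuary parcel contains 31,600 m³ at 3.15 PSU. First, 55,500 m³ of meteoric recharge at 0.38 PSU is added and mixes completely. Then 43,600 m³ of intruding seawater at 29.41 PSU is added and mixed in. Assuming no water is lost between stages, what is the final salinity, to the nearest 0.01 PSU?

10.73 PSU

Total salt / total volume:
Initial salt = 31,600×3.15 = 99,540
After stage 1: salt = 99,540 + 55,500×0.38 = 120,630; volume = 87,100 m³; S = 1.385 PSU
After stage 2: salt = 120,630 + 43,600×29.41 = 1,402,906; volume = 130,700 m³
S = 1,402,906 / 130,700 = 10.7338 PSU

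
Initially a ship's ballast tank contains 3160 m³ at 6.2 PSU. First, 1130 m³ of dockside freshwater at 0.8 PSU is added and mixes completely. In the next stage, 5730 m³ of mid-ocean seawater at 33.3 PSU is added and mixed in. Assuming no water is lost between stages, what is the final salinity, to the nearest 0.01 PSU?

21.09 PSU

Weighted by volume,
Initial salt = 3,160×6.2 = 19,592
After stage 1: salt = 19,592 + 1,130×0.8 = 20,496; volume = 4,290 m³; S = 4.778 PSU
After stage 2: salt = 20,496 + 5,730×33.3 = 211,305; volume = 10,020 m³
S = 211,305 / 10,020 = 21.0883 PSU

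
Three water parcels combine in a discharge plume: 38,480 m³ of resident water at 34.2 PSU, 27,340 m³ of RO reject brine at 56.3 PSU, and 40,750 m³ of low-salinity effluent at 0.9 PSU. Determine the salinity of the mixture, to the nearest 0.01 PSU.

Salt balance:
salt = 38,480×34.2 + 27,340×56.3 + 40,750×0.9 = 1,316,016 + 1,539,242 + 36,675 = 2,891,933
volume = 38,480 + 27,340 + 40,750 = 106,570 m³
S = 2,891,933 / 106,570 = 27.1365 PSU

27.14 PSU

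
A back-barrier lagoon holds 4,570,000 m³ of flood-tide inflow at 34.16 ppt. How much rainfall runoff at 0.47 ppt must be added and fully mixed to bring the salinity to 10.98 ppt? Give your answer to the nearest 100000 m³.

10100000 m³

Salt balance: 4,570,000×34.16 + V×0.47 = (4,570,000+V)×10.98
156,111,200 + 0.47V = 50,178,600 + 10.98V
105,932,600 = 10.51V
V = 10,079,219.79 m³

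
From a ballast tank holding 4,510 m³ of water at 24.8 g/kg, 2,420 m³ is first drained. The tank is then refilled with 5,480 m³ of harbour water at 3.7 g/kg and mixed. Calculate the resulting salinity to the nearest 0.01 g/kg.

Remaining after removal: 2,090 m³ at 24.8 g/kg (salt = 51,832)
After addition: salt = 51,832 + 5,480×3.7 = 72,108; volume = 7,570 m³
S = 72,108 / 7,570 = 9.5255 g/kg

9.53 g/kg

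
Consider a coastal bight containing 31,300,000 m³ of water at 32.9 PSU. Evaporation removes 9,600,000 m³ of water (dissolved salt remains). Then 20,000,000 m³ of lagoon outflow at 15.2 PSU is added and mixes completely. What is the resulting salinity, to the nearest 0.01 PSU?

31.98 PSU

After evaporation: salt = 31,300,000×32.9 = 1,029,770,000; volume = 31,300,000 − 9,600,000 = 21,700,000 m³
After mixing: salt = 1,029,770,000 + 20,000,000×15.2 = 1,333,770,000; volume = 21,700,000 + 20,000,000 = 41,700,000 m³
S = 1,333,770,000 / 41,700,000 = 31.9849 PSU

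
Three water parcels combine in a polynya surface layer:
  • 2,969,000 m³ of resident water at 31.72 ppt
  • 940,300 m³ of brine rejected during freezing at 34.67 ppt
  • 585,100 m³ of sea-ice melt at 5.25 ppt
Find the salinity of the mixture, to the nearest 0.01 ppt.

Mass of salt is conserved:
salt = 2,969,000×31.72 + 940,300×34.67 + 585,100×5.25 = 94,176,680 + 32,600,201 + 3,071,775 = 129,848,656
volume = 2,969,000 + 940,300 + 585,100 = 4,494,400 m³
S = 129,848,656 / 4,494,400 = 28.8912 ppt

28.89 ppt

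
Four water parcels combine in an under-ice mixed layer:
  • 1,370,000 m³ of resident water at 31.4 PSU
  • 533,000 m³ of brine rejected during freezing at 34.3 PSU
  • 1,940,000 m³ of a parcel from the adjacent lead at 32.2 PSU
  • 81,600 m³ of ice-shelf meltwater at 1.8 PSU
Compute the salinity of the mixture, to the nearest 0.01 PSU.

31.57 PSU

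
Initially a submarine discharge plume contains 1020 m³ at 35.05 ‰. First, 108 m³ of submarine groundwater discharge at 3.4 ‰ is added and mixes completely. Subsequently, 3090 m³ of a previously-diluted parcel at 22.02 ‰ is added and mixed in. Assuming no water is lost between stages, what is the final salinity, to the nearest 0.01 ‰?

Salt balance:
Initial salt = 1,020×35.05 = 35,751
After stage 1: salt = 35,751 + 108×3.4 = 36,118.2; volume = 1,128 m³; S = 32.02 ‰
After stage 2: salt = 36,118.2 + 3,090×22.02 = 104,160; volume = 4,218 m³
S = 104,160 / 4,218 = 24.6942 ‰

24.69 ‰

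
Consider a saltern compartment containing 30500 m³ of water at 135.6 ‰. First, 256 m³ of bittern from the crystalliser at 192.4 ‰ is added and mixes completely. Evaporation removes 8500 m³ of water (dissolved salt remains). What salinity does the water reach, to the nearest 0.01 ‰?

After mixing: salt = 30,500×135.6 + 256×192.4 = 4,185,054.4; volume = 30,756 m³
After evaporation: salt unchanged = 4,185,054.4; volume = 30,756 − 8,500 = 22,256 m³
S = 4,185,054.4 / 22,256 = 188.0416 ‰

188.04 ‰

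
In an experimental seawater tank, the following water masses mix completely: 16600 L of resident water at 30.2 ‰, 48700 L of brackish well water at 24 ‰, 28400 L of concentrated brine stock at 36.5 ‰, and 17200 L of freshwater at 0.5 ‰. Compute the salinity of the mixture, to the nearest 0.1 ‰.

24.5 ‰

By conservation of dissolved salt,
salt = 16,600×30.2 + 48,700×24 + 28,400×36.5 + 17,200×0.5 = 501,320 + 1,168,800 + 1,036,600 + 8,600 = 2,715,320
volume = 16,600 + 48,700 + 28,400 + 17,200 = 110,900 L
S = 2,715,320 / 110,900 = 24.484 ‰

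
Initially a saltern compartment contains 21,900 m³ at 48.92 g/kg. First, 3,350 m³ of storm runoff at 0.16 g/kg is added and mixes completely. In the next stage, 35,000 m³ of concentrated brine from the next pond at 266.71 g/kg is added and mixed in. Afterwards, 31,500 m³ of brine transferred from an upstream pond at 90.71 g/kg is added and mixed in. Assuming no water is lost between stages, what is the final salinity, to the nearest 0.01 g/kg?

144.57 g/kg

Conserving salt mass:
Initial salt = 21,900×48.92 = 1,071,348
After stage 1: salt = 1,071,348 + 3,350×0.16 = 1,071,884; volume = 25,250 m³; S = 42.451 g/kg
After stage 2: salt = 1,071,884 + 35,000×266.71 = 10,406,734; volume = 60,250 m³; S = 172.726 g/kg
After stage 3: salt = 10,406,734 + 31,500×90.71 = 13,264,099; volume = 91,750 m³
S = 13,264,099 / 91,750 = 144.5678 g/kg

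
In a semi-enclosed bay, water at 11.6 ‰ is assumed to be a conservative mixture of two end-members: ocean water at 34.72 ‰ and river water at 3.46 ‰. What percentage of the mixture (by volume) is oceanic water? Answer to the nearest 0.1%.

26.0%

Let g be the oceanic fraction. Salt balance per unit volume:
g×34.72 + (1−g)×3.46 = 11.6
g = (11.6 − 3.46) / (34.72 − 3.46) = 8.14/31.26 = 0.2604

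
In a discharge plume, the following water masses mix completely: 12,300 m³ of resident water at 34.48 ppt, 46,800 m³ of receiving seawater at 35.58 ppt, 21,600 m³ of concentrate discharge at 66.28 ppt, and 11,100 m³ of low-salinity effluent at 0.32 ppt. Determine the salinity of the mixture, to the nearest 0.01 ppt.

Total salt / total volume:
salt = 12,300×34.48 + 46,800×35.58 + 21,600×66.28 + 11,100×0.32 = 424,104 + 1,665,144 + 1,431,648 + 3,552 = 3,524,448
volume = 12,300 + 46,800 + 21,600 + 11,100 = 91,800 m³
S = 3,524,448 / 91,800 = 38.3927 ppt

38.39 ppt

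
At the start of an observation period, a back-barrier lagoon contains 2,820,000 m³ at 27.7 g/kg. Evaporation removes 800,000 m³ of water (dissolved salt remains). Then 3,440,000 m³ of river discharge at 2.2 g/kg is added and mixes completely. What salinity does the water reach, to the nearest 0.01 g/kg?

After evaporation: salt = 2,820,000×27.7 = 78,114,000; volume = 2,820,000 − 800,000 = 2,020,000 m³
After mixing: salt = 78,114,000 + 3,440,000×2.2 = 85,682,000; volume = 2,020,000 + 3,440,000 = 5,460,000 m³
S = 85,682,000 / 5,460,000 = 15.6927 g/kg

15.69 g/kg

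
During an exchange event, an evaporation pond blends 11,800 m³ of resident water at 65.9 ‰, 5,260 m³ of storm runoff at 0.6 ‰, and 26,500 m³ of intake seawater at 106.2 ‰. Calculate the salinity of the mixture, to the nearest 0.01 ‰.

Mass of salt is conserved:
salt = 11,800×65.9 + 5,260×0.6 + 26,500×106.2 = 777,620 + 3,156 + 2,814,300 = 3,595,076
volume = 11,800 + 5,260 + 26,500 = 43,560 m³
S = 3,595,076 / 43,560 = 82.5316 ‰

82.53 ‰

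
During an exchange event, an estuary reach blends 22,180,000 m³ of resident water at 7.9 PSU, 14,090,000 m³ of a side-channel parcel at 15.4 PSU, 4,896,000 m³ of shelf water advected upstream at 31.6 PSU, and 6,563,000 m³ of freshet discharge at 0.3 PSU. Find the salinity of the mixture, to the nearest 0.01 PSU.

Conserving salt mass:
salt = 22,180,000×7.9 + 14,090,000×15.4 + 4,896,000×31.6 + 6,563,000×0.3 = 175,222,000 + 216,986,000 + 154,713,600 + 1,968,900 = 548,890,500
volume = 22,180,000 + 14,090,000 + 4,896,000 + 6,563,000 = 47,729,000 m³
S = 548,890,500 / 47,729,000 = 11.5001 PSU

11.50 PSU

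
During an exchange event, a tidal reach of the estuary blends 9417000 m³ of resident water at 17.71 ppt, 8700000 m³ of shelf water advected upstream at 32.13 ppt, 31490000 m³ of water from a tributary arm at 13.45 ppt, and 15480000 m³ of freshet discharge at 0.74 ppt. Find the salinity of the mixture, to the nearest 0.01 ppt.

13.54 ppt

Salt balance:
salt = 9,417,000×17.71 + 8,700,000×32.13 + 31,490,000×13.45 + 15,480,000×0.74 = 166,775,070 + 279,531,000 + 423,540,500 + 11,455,200 = 881,301,770
volume = 9,417,000 + 8,700,000 + 31,490,000 + 15,480,000 = 65,087,000 m³
S = 881,301,770 / 65,087,000 = 13.5404 ppt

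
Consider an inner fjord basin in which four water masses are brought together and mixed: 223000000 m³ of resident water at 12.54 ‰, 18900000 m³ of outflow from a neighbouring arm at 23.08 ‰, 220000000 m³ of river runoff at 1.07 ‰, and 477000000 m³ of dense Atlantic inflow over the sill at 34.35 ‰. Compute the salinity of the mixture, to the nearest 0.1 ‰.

Weighted by volume,
salt = 223,000,000×12.54 + 18,900,000×23.08 + 220,000,000×1.07 + 477,000,000×34.35 = 2,796,420,000 + 436,212,000 + 235,400,000 + 16,384,950,000 = 19,852,982,000
volume = 223,000,000 + 18,900,000 + 220,000,000 + 477,000,000 = 938,900,000 m³
S = 19,852,982,000 / 938,900,000 = 21.145 ‰

21.1 ‰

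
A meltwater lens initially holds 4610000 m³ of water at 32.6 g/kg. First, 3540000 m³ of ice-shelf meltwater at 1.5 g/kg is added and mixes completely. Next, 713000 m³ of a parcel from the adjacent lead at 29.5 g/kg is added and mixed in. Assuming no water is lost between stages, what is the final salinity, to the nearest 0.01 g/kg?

19.93 g/kg

Conserving salt mass:
Initial salt = 4,610,000×32.6 = 150,286,000
After stage 1: salt = 150,286,000 + 3,540,000×1.5 = 155,596,000; volume = 8,150,000 m³; S = 19.092 g/kg
After stage 2: salt = 155,596,000 + 713,000×29.5 = 176,629,500; volume = 8,863,000 m³
S = 176,629,500 / 8,863,000 = 19.9289 g/kg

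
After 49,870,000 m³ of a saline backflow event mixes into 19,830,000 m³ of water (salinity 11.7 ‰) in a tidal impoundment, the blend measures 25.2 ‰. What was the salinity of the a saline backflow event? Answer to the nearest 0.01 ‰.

30.57 ‰

Salt balance: 19,830,000×11.7 + 49,870,000×S = 69,700,000×25.2
232,011,000 + 49,870,000·S = 1,756,440,000
S = (1,756,440,000 − 232,011,000) / 49,870,000 = 30.5681 ‰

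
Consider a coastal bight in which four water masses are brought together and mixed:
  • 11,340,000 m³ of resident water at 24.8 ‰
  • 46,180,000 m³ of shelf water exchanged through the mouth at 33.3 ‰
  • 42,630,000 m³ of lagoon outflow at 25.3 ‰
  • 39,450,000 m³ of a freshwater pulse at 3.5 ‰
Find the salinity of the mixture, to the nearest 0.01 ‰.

21.75 ‰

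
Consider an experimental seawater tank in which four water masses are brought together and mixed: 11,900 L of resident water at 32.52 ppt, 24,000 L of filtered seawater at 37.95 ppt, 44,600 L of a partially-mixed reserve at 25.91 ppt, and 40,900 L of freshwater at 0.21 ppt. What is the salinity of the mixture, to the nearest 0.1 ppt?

20.3 ppt

Conserving salt mass:
salt = 11,900×32.52 + 24,000×37.95 + 44,600×25.91 + 40,900×0.21 = 386,988 + 910,800 + 1,155,586 + 8,589 = 2,461,963
volume = 11,900 + 24,000 + 44,600 + 40,900 = 121,400 L
S = 2,461,963 / 121,400 = 20.28 ppt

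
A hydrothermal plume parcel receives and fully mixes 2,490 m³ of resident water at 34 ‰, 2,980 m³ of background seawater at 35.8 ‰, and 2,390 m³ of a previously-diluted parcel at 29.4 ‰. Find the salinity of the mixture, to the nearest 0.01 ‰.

Salt balance:
salt = 2,490×34 + 2,980×35.8 + 2,390×29.4 = 84,660 + 106,684 + 70,266 = 261,610
volume = 2,490 + 2,980 + 2,390 = 7,860 m³
S = 261,610 / 7,860 = 33.2837 ‰

33.28 ‰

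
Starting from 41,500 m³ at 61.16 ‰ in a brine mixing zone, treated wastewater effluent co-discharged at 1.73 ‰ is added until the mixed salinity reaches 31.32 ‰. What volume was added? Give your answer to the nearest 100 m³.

41900 m³

Salt balance: 41,500×61.16 + V×1.73 = (41,500+V)×31.32
2,538,140 + 1.73V = 1,299,780 + 31.32V
1,238,360 = 29.59V
V = 41,850.63 m³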